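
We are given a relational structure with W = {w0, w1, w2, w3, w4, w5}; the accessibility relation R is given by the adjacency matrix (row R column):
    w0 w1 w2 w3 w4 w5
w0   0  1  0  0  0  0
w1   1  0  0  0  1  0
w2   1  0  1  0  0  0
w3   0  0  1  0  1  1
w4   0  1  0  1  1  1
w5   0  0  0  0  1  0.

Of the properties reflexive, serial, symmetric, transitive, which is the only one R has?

Reflexive: no — w0 is not related to itself.
Serial: yes — every world has a successor (e.g. w0 R w1).
Symmetric: no — w2 R w0 but not w0 R w2.
Transitive: no — w0 R w1 and w1 R w4, but not w0 R w4.
Only serial holds.

serial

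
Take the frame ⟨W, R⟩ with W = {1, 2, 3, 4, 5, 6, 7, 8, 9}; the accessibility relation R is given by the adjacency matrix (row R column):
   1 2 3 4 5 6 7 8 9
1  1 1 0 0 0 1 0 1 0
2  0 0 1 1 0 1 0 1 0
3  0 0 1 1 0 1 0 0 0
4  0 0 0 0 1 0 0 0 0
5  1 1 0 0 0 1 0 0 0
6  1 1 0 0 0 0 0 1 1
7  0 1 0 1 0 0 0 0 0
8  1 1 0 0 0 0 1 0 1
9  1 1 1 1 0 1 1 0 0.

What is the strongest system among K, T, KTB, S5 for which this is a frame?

Reflexive (axiom T): no — 2 is not related to itself.
Symmetric (axiom B): no — 1 R 2 but not 2 R 1.
Euclidean (axiom 5): no — 1 R 8 and 1 R 6, but not 8 R 6.
So F validates K; T would additionally require R to be reflexive. The strongest is K.

K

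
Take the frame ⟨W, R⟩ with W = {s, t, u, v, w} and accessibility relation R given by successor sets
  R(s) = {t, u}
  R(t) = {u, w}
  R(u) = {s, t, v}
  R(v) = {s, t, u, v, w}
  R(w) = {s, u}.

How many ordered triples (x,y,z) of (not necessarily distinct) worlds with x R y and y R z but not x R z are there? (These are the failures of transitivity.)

15

Enumerating: (s,t,w), (s,u,s), (s,u,v), (t,u,s), (t,u,t), (t,u,v), (t,w,s), (u,s,u), (u,t,u), (u,t,w), (u,v,u), (u,v,w), (w,s,t), (w,u,t), (w,u,v).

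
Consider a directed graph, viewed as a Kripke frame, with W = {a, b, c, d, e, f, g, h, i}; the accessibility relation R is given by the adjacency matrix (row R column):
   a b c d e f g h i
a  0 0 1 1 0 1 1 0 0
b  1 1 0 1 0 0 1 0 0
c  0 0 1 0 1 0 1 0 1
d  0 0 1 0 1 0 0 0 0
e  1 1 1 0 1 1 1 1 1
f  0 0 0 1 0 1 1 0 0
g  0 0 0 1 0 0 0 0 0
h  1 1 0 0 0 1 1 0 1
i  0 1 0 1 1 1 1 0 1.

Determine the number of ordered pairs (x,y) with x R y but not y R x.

28

Enumerating: (a,c), (a,d), (a,f), (a,g), (b,a), (b,d), (b,g), (c,g), (c,i), (d,c), (d,e), (e,a), … and 16 more.
Total: 28.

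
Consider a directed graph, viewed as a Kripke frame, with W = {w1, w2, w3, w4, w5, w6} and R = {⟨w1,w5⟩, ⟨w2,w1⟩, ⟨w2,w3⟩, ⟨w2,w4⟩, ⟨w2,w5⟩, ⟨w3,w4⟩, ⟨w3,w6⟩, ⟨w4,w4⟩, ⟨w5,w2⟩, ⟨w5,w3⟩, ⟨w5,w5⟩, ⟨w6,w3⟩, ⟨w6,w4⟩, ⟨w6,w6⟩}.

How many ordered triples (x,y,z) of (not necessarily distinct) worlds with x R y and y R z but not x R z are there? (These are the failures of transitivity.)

Enumerating: (w1,w5,w2), (w1,w5,w3), (w2,w3,w6), (w2,w5,w2), (w3,w6,w3), (w5,w2,w1), (w5,w2,w4), (w5,w3,w4), (w5,w3,w6).

9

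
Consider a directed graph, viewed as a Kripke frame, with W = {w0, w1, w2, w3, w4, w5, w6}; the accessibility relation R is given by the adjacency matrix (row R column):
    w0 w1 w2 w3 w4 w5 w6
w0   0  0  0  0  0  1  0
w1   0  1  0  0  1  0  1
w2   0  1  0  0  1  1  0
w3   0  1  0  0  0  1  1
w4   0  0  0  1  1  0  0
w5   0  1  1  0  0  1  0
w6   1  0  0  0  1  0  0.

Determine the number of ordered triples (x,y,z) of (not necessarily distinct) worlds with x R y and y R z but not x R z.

Enumerating: (w0,w5,w1), (w0,w5,w2), (w1,w4,w3), (w1,w6,w0), (w2,w1,w6), (w2,w4,w3), (w2,w5,w2), (w3,w1,w4), (w3,w5,w2), (w3,w6,w0), (w3,w6,w4), (w4,w3,w1), … and 7 more.
Total: 19.

19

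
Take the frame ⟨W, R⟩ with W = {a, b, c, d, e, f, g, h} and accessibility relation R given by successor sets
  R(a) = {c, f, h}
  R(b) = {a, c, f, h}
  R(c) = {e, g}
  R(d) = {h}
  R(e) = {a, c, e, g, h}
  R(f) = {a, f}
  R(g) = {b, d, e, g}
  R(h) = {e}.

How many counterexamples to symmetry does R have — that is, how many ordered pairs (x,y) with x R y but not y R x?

11

Enumerating: (a,c), (a,h), (b,a), (b,c), (b,f), (b,h), (c,g), (d,h), (e,a), (g,b), (g,d).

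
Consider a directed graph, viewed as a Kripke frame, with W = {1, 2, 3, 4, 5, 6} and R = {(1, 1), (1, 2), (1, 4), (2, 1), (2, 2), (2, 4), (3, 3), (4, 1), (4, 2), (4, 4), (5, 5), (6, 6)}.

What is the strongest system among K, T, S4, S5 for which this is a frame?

S5

Reflexive (axiom T): yes — every world is R-related to itself.
Transitive (axiom 4): yes — every two-step R-path is closed by a direct edge.
Euclidean (axiom 5): yes — any two successors of a common world are R-related.
So F validates K, T, S4, S5. The strongest is S5.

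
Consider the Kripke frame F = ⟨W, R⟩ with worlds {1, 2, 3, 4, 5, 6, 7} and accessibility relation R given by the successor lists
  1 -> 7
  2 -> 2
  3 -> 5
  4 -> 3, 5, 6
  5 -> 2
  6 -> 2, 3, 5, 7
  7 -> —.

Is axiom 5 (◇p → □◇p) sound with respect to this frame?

By correspondence theory, 5 is valid on a frame iff R is Euclidean.
Euclidean: no — 4 R 3 and 4 R 6, but not 3 R 6.

No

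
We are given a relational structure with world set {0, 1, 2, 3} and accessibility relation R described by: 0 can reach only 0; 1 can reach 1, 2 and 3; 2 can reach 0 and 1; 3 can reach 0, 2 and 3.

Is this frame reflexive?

No

Reflexive: no — 2 is not related to itself.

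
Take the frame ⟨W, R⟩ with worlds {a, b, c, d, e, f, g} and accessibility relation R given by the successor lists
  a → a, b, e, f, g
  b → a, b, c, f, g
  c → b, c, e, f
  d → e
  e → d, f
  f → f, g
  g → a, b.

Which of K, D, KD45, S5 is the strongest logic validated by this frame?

D

Serial (axiom D): yes — every world has a successor (e.g. a R a).
Euclidean (axiom 5): no — a R b and a R e, but not b R e.
Transitive (axiom 4): no — a R b and b R c, but not a R c.
Reflexive (axiom T): no — d is not related to itself.
So F validates K, D; KD45 would additionally require R to be Euclidean and transitive. The strongest is D.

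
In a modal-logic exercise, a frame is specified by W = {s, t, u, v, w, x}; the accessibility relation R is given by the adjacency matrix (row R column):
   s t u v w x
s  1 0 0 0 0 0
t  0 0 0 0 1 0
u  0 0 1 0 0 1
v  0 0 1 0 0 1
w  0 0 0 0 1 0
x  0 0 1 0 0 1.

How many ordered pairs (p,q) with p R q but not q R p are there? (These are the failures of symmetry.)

Enumerating: (t,w), (v,u), (v,x).

3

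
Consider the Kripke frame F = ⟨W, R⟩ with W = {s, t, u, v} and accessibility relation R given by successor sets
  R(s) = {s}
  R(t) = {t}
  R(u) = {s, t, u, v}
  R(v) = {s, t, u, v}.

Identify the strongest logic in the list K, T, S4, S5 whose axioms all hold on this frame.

Reflexive (axiom T): yes — every world is R-related to itself.
Transitive (axiom 4): yes — every two-step R-path is closed by a direct edge.
Euclidean (axiom 5): no — u R s and u R t, but not s R t.
So F validates K, T, S4; S5 would additionally require R to be Euclidean. The strongest is S4.

S4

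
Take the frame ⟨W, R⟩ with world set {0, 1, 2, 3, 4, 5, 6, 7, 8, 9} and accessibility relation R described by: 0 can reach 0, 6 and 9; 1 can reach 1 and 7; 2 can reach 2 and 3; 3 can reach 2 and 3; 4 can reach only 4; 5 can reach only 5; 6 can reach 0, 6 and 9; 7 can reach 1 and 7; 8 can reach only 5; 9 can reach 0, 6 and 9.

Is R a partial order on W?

Reflexive: no — 8 is not related to itself.
Transitive: yes — every two-step R-path is closed by a direct edge.
Antisymmetric: no — 0 R 6 and 6 R 0 with 0 ≠ 6.
So R is not a partial order.

No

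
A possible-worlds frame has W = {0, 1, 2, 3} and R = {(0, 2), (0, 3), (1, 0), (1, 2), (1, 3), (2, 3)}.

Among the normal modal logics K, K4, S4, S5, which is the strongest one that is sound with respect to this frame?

K4

Transitive (axiom 4): yes — every two-step R-path is closed by a direct edge.
Reflexive (axiom T): no — 0 is not related to itself.
Euclidean (axiom 5): no — 0 R 3 and 0 R 2, but not 3 R 2.
So F validates K, K4; S4 would additionally require R to be reflexive. The strongest is K4.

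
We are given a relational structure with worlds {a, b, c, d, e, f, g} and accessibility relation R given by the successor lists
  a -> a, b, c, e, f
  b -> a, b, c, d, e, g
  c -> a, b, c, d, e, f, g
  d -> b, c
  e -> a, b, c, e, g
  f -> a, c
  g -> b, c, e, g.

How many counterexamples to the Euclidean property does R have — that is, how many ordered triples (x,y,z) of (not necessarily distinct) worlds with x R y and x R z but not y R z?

34

Enumerating: (a,b,f), (a,e,f), (a,f,b), (a,f,e), (a,f,f), (b,a,d), (b,a,g), (b,d,a), (b,d,d), (b,d,e), (b,d,g), (b,e,d), … and 22 more.
Total: 34.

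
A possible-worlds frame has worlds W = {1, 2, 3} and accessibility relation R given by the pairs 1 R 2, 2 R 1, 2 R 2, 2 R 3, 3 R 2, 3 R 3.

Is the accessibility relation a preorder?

Reflexive: no — 1 is not related to itself.
Transitive: no — 1 R 2 and 2 R 3, but not 1 R 3.
So R is not a preorder.

No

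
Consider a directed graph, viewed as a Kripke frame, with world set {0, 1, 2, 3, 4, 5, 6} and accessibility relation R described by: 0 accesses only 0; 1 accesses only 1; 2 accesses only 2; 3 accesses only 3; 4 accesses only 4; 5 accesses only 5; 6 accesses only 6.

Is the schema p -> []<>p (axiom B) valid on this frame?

The schema B characterises exactly the symmetric frames.
Symmetric: yes — every pair in R has its reverse in R.

Yes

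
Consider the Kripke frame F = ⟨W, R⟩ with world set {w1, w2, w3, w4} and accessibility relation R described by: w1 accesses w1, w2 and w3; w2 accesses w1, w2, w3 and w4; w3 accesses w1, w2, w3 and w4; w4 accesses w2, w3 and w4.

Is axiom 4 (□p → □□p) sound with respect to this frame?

No

The schema 4 characterises exactly the transitive frames.
Transitive: no — w1 R w2 and w2 R w4, but not w1 R w4.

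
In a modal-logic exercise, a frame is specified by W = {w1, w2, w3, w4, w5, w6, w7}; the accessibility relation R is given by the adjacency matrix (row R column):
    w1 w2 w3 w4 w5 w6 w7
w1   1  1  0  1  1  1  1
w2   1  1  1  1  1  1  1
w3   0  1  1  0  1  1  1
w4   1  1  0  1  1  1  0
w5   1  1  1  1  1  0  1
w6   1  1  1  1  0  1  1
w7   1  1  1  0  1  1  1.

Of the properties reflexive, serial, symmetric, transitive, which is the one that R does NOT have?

transitive

Reflexive: yes — every world is R-related to itself.
Serial: yes — every world has a successor (e.g. w1 R w1).
Symmetric: yes — every pair in R has its reverse in R.
Transitive: no — w1 R w2 and w2 R w3, but not w1 R w3.
Only transitive fails.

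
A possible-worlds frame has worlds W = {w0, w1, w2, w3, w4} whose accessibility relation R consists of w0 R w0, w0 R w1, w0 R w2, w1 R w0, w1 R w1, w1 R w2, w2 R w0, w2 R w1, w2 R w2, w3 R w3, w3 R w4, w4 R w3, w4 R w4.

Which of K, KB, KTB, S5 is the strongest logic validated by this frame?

Symmetric (axiom B): yes — every pair in R has its reverse in R.
Reflexive (axiom T): yes — every world is R-related to itself.
Euclidean (axiom 5): yes — any two successors of a common world are R-related.
So F validates K, KB, KTB, S5. The strongest is S5.

S5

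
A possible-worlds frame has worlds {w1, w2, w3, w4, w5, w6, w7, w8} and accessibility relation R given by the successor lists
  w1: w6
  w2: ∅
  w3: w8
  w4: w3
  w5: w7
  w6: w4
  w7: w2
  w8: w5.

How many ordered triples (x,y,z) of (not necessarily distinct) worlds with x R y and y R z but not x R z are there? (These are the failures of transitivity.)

Enumerating: (w1,w6,w4), (w3,w8,w5), (w4,w3,w8), (w5,w7,w2), (w6,w4,w3), (w8,w5,w7).

6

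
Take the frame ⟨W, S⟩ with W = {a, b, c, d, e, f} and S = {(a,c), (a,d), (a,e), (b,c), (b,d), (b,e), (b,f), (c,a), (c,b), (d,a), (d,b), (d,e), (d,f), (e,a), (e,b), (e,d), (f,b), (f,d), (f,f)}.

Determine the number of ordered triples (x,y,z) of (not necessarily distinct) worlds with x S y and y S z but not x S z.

Enumerating: (a,c,a), (a,c,b), (a,d,a), (a,d,b), (a,d,f), (a,e,a), (a,e,b), (b,c,a), (b,c,b), (b,d,a), (b,d,b), (b,e,a), … and 26 more.
Total: 38.

38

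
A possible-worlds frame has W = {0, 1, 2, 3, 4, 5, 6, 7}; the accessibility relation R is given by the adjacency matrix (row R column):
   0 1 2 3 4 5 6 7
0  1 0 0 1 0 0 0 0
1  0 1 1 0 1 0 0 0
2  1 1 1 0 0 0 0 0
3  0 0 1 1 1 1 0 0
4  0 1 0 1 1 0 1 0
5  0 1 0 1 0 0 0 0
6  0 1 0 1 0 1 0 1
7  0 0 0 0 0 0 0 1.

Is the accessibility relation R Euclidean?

No

Euclidean: no — 1 R 2 and 1 R 4, but not 2 R 4.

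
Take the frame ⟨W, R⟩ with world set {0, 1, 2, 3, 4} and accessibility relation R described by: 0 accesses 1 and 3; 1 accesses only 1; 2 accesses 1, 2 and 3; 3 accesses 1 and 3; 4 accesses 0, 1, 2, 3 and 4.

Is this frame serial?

Yes

Serial: yes — every world has a successor (e.g. 0 R 1).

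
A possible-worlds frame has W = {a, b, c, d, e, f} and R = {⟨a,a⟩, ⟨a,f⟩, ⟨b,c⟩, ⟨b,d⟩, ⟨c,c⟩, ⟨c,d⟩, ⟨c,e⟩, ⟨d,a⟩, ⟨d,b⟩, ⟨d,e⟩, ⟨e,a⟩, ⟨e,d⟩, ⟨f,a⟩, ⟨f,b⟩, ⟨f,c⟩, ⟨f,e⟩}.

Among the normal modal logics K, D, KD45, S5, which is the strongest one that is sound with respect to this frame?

D

Serial (axiom D): yes — every world has a successor (e.g. a R a).
Euclidean (axiom 5): no — b R d and b R c, but not d R c.
Transitive (axiom 4): no — a R f and f R b, but not a R b.
Reflexive (axiom T): no — b is not related to itself.
So F validates K, D; KD45 would additionally require R to be Euclidean and transitive. The strongest is D.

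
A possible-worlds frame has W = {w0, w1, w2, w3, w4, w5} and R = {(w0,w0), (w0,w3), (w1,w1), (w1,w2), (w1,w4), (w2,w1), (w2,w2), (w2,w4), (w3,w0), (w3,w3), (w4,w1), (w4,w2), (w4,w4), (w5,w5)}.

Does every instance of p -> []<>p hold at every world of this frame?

Yes

By correspondence theory, B is valid on a frame iff R is symmetric.
Symmetric: yes — every pair in R has its reverse in R.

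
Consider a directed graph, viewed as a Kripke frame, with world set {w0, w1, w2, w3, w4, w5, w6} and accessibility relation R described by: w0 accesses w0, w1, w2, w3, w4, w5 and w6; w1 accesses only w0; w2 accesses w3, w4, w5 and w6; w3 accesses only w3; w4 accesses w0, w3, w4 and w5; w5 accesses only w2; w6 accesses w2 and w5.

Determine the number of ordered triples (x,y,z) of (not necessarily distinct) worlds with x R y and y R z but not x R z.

Enumerating: (w1,w0,w1), (w1,w0,w2), (w1,w0,w3), (w1,w0,w4), (w1,w0,w5), (w1,w0,w6), (w2,w4,w0), (w2,w5,w2), (w2,w6,w2), (w4,w0,w1), (w4,w0,w2), (w4,w0,w6), … and 8 more.
Total: 20.

20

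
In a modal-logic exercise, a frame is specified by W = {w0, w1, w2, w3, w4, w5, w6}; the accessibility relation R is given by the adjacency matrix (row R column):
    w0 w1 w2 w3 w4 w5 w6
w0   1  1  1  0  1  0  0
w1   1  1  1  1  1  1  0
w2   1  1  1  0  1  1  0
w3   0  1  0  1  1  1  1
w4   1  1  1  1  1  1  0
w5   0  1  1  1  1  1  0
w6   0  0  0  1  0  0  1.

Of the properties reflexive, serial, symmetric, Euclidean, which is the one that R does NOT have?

Euclidean

Reflexive: yes — every world is R-related to itself.
Serial: yes — every world has a successor (e.g. w0 R w0).
Symmetric: yes — every pair in R has its reverse in R.
Euclidean: no — w1 R w0 and w1 R w3, but not w0 R w3.
Only Euclidean fails.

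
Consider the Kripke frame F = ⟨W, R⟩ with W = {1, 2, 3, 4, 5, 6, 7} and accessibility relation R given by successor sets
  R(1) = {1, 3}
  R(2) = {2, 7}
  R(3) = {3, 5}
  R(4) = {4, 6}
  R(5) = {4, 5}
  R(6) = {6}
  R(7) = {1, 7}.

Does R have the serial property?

Serial: yes — every world has a successor (e.g. 1 R 1).

Yes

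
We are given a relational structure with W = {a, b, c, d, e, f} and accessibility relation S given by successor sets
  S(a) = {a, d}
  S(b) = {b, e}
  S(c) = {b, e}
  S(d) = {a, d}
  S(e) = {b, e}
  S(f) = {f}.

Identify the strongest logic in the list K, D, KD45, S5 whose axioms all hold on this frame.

KD45

Serial (axiom D): yes — every world has a successor (e.g. a S a).
Euclidean (axiom 5): yes — any two successors of a common world are S-related.
Transitive (axiom 4): yes — every two-step S-path is closed by a direct edge.
Reflexive (axiom T): no — c is not related to itself.
So F validates K, D, KD45; S5 would additionally require S to be reflexive. The strongest is KD45.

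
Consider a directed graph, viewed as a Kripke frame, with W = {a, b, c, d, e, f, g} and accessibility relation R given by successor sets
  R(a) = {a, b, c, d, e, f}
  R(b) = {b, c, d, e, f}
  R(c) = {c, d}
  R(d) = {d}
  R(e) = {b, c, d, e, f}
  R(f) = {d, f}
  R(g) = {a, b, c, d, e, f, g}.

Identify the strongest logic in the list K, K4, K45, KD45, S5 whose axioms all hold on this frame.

Transitive (axiom 4): yes — every two-step R-path is closed by a direct edge.
Euclidean (axiom 5): no — a R c and a R b, but not c R b.
Serial (axiom D): yes — every world has a successor (e.g. a R a).
Reflexive (axiom T): yes — every world is R-related to itself.
So F validates K, K4; K45 would additionally require R to be Euclidean. The strongest is K4.

K4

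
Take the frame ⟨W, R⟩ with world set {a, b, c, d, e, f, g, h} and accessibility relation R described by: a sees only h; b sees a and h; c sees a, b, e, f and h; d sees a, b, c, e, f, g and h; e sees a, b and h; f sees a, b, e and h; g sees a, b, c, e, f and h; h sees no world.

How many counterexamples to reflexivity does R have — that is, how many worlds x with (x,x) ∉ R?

Enumerating: a, b, c, d, e, f, g, h.

8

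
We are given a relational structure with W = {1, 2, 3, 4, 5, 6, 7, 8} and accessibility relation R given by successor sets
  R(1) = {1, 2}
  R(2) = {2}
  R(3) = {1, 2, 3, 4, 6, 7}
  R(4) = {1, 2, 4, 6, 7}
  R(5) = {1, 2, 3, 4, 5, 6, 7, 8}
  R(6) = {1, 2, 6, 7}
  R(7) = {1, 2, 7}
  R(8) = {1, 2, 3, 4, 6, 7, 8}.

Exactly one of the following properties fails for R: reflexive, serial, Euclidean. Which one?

Reflexive: yes — every world is R-related to itself.
Serial: yes — every world has a successor (e.g. 1 R 1).
Euclidean: no — 3 R 1 and 3 R 4, but not 1 R 4.
Only Euclidean fails.

Euclidean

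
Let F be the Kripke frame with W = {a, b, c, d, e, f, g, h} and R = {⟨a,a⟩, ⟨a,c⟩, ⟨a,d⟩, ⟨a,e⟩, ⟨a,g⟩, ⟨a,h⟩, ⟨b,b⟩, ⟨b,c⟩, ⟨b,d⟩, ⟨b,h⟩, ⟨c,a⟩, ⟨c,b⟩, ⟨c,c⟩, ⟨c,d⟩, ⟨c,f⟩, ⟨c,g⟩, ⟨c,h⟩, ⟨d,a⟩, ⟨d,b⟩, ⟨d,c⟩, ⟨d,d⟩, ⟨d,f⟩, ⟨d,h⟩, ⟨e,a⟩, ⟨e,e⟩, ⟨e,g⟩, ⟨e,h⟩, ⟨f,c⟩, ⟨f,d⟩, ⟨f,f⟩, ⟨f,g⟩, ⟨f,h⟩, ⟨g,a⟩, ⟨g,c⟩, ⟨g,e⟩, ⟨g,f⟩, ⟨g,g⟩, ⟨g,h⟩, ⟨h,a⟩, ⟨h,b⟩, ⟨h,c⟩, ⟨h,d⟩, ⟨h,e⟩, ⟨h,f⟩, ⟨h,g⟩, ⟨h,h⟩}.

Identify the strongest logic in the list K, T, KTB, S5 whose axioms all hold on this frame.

Reflexive (axiom T): yes — every world is R-related to itself.
Symmetric (axiom B): yes — every pair in R has its reverse in R.
Euclidean (axiom 5): no — a R c and a R e, but not c R e.
So F validates K, T, KTB; S5 would additionally require R to be Euclidean. The strongest is KTB.

KTB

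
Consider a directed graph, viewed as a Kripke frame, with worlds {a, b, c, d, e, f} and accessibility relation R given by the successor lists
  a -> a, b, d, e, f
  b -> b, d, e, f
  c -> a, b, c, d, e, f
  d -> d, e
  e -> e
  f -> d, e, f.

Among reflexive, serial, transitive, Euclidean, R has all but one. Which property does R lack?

Euclidean

Reflexive: yes — every world is R-related to itself.
Serial: yes — every world has a successor (e.g. a R a).
Transitive: yes — every two-step R-path is closed by a direct edge.
Euclidean: no — a R d and a R b, but not d R b.
Only Euclidean fails.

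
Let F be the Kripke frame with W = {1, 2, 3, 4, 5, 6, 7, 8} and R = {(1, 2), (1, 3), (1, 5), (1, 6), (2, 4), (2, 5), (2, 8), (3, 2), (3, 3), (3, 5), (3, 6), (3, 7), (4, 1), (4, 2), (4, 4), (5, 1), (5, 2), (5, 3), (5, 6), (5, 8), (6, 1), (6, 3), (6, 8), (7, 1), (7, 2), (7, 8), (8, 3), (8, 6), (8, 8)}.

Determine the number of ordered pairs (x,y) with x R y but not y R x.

Enumerating: (1,2), (1,3), (2,8), (3,2), (3,7), (4,1), (5,6), (5,8), (7,1), (7,2), (7,8), (8,3).

12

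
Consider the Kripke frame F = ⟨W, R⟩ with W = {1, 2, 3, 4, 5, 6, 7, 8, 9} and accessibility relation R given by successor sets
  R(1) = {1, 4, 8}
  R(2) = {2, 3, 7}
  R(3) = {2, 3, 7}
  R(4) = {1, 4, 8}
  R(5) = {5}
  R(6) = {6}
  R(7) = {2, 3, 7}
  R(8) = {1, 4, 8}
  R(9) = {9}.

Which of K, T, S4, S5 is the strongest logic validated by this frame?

S5

Reflexive (axiom T): yes — every world is R-related to itself.
Transitive (axiom 4): yes — every two-step R-path is closed by a direct edge.
Euclidean (axiom 5): yes — any two successors of a common world are R-related.
So F validates K, T, S4, S5. The strongest is S5.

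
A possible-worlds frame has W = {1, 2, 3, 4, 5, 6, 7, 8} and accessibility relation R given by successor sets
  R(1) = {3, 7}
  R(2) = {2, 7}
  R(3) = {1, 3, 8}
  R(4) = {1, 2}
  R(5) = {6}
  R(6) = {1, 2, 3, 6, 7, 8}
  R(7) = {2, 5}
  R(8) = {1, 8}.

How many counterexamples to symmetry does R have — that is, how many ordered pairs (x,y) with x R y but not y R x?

Enumerating: (1,7), (3,8), (4,1), (4,2), (5,6), (6,1), (6,2), (6,3), (6,7), (6,8), (7,5), (8,1).

12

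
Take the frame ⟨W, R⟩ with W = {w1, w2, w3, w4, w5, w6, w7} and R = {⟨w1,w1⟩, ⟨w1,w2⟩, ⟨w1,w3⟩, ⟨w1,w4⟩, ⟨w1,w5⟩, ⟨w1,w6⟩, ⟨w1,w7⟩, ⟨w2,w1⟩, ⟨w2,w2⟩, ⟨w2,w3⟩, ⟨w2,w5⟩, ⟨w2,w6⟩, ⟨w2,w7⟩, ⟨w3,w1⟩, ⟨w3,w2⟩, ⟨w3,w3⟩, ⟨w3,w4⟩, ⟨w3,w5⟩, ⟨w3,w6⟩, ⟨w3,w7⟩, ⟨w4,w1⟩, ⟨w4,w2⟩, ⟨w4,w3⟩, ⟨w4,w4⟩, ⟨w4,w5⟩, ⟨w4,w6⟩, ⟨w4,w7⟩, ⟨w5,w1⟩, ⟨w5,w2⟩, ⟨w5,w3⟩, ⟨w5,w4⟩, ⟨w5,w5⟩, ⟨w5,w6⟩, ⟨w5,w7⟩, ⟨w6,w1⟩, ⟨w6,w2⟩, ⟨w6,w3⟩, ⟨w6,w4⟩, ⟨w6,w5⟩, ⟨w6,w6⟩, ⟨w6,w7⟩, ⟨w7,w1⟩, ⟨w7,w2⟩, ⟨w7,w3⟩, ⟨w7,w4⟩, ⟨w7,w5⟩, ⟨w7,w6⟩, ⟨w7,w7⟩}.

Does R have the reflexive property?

Reflexive: yes — every world is R-related to itself.

Yes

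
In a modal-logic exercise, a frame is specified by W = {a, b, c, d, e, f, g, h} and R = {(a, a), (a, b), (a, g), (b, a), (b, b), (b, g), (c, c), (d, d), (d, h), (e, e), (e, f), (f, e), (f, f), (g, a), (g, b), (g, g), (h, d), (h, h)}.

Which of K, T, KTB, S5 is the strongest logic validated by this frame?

S5

Reflexive (axiom T): yes — every world is R-related to itself.
Symmetric (axiom B): yes — every pair in R has its reverse in R.
Euclidean (axiom 5): yes — any two successors of a common world are R-related.
So F validates K, T, KTB, S5. The strongest is S5.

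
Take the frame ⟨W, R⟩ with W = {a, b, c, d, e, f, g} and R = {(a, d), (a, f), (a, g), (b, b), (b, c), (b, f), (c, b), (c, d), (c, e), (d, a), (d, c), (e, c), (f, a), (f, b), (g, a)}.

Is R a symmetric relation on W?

Symmetric: yes — every pair in R has its reverse in R.

Yes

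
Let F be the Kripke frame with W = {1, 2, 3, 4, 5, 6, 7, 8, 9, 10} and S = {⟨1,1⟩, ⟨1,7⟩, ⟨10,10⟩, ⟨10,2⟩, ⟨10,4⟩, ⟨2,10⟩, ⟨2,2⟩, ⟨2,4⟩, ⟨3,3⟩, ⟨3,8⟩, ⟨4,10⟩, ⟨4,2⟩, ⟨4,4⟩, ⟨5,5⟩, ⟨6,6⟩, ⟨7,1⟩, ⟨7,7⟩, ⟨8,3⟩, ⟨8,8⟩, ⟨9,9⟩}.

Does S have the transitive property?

Yes

Transitive: yes — every two-step S-path is closed by a direct edge.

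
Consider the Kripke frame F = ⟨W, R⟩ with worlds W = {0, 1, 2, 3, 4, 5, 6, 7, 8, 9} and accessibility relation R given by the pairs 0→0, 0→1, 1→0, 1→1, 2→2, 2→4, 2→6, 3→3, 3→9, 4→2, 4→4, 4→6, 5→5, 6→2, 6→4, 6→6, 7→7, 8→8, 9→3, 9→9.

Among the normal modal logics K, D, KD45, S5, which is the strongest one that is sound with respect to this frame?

S5

Serial (axiom D): yes — every world has a successor (e.g. 0 R 0).
Euclidean (axiom 5): yes — any two successors of a common world are R-related.
Transitive (axiom 4): yes — every two-step R-path is closed by a direct edge.
Reflexive (axiom T): yes — every world is R-related to itself.
So F validates K, D, KD45, S5. The strongest is S5.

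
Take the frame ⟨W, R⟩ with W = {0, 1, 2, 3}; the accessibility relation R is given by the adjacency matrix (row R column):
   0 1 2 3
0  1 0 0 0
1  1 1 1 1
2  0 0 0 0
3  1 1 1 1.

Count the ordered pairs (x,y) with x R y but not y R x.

4

Enumerating: (1,0), (1,2), (3,0), (3,2).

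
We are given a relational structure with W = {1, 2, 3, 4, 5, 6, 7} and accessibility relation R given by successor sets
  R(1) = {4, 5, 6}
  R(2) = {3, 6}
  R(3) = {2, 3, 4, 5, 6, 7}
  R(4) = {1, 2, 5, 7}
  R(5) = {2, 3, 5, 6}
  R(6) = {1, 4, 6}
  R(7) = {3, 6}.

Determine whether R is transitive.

Transitive: no — 1 R 4 and 4 R 2, but not 1 R 2.

No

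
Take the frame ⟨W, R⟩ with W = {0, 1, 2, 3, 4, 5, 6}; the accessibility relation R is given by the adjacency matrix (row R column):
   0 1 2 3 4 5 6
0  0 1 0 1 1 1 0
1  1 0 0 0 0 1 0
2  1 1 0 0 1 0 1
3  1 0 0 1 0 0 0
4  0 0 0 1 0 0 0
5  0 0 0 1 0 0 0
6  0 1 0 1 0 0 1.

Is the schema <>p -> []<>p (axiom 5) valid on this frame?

No

Axiom 5 corresponds to the accessibility relation being Euclidean.
Euclidean: no — 0 R 1 and 0 R 3, but not 1 R 3.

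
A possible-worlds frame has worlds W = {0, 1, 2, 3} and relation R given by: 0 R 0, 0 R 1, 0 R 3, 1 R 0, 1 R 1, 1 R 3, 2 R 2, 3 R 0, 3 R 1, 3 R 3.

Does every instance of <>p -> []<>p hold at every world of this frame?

Yes

By correspondence theory, 5 is valid on a frame iff R is Euclidean.
Euclidean: yes — any two successors of a common world are R-related.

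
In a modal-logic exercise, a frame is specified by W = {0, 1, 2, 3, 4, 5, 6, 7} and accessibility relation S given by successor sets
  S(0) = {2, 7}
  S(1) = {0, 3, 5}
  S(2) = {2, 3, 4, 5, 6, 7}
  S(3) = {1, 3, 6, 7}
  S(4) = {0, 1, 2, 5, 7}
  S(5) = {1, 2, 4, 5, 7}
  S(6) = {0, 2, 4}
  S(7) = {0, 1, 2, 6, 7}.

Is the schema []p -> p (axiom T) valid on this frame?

The schema T characterises exactly the reflexive frames.
Reflexive: no — 0 is not related to itself.

No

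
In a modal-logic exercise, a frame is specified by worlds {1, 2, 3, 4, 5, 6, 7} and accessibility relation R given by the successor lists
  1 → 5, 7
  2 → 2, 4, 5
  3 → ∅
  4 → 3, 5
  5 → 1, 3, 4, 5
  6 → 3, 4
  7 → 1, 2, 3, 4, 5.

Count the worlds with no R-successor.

1

Enumerating: 3.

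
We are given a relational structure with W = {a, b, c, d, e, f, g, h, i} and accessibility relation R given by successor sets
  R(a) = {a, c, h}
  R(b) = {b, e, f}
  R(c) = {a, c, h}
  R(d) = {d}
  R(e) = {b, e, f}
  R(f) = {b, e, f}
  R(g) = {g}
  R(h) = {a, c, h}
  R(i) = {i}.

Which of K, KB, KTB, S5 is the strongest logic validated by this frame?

S5

Symmetric (axiom B): yes — every pair in R has its reverse in R.
Reflexive (axiom T): yes — every world is R-related to itself.
Euclidean (axiom 5): yes — any two successors of a common world are R-related.
So F validates K, KB, KTB, S5. The strongest is S5.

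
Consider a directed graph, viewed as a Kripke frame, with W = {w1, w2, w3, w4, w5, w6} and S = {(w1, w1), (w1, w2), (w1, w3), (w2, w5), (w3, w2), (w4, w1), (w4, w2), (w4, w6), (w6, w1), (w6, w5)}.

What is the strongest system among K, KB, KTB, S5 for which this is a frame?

K

Symmetric (axiom B): no — w1 S w2 but not w2 S w1.
Reflexive (axiom T): no — w2 is not related to itself.
Euclidean (axiom 5): no — w1 S w2 and w1 S w3, but not w2 S w3.
So F validates K; KB would additionally require S to be symmetric. The strongest is K.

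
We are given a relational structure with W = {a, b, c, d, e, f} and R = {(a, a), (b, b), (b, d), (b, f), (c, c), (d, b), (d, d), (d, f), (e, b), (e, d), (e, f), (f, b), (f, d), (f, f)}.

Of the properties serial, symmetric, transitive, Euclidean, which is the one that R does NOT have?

Serial: yes — every world has a successor (e.g. a R a).
Symmetric: no — e R b but not b R e.
Transitive: yes — every two-step R-path is closed by a direct edge.
Euclidean: yes — any two successors of a common world are R-related.
Only symmetric fails.

symmetric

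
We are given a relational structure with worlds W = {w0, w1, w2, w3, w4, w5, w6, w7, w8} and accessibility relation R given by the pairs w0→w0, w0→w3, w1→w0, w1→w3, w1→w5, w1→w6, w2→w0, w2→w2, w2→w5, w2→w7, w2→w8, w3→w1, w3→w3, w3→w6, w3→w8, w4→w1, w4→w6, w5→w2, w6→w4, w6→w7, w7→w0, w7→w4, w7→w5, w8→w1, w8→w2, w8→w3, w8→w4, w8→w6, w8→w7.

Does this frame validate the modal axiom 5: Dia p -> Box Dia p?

No

By correspondence theory, 5 is valid on a frame iff R is Euclidean.
Euclidean: no — w1 R w0 and w1 R w5, but not w0 R w5.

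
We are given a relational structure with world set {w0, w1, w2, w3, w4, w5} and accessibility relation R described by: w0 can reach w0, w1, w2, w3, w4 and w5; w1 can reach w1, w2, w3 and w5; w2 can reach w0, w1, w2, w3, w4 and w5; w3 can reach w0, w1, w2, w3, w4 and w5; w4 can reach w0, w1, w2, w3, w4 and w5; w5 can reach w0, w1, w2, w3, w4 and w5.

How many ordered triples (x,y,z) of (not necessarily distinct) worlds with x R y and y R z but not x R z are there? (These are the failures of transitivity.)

6

Enumerating: (w1,w2,w0), (w1,w2,w4), (w1,w3,w0), (w1,w3,w4), (w1,w5,w0), (w1,w5,w4).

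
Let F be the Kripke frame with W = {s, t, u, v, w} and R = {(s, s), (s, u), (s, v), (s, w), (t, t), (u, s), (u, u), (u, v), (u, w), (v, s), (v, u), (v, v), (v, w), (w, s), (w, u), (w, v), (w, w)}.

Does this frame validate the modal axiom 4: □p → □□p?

Yes

By correspondence theory, 4 is valid on a frame iff R is transitive.
Transitive: yes — every two-step R-path is closed by a direct edge.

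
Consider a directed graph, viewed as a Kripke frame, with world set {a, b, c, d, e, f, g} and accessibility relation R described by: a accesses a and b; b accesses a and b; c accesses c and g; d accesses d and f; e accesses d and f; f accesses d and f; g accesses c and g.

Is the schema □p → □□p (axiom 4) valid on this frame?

By correspondence theory, 4 is valid on a frame iff R is transitive.
Transitive: yes — every two-step R-path is closed by a direct edge.

Yes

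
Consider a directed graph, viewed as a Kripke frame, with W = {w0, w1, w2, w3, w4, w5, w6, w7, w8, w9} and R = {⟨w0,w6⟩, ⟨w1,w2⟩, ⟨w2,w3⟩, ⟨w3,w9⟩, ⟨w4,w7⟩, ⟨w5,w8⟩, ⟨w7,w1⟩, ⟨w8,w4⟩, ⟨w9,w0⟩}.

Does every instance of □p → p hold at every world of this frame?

No

Axiom T corresponds to the accessibility relation being reflexive.
Reflexive: no — w0 is not related to itself.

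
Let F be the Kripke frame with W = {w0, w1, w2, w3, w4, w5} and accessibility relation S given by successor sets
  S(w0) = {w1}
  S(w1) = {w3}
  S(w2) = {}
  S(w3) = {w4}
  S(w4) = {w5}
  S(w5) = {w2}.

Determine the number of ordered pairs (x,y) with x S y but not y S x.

Enumerating: (w0,w1), (w1,w3), (w3,w4), (w4,w5), (w5,w2).

5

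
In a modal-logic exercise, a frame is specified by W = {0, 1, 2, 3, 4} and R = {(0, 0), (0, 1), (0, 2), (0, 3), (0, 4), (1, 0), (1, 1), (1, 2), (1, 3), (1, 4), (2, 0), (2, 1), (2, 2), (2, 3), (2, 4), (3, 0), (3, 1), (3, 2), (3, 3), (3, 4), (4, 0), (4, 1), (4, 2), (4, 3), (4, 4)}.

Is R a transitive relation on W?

Transitive: yes — every two-step R-path is closed by a direct edge.

Yes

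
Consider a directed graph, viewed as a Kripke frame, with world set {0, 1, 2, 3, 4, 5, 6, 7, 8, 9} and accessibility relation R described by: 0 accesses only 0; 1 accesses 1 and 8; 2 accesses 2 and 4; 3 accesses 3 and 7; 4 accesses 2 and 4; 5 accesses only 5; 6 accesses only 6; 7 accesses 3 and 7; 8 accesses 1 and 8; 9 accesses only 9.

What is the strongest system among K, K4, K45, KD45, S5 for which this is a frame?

S5

Transitive (axiom 4): yes — every two-step R-path is closed by a direct edge.
Euclidean (axiom 5): yes — any two successors of a common world are R-related.
Serial (axiom D): yes — every world has a successor (e.g. 0 R 0).
Reflexive (axiom T): yes — every world is R-related to itself.
So F validates K, K4, K45, KD45, S5. The strongest is S5.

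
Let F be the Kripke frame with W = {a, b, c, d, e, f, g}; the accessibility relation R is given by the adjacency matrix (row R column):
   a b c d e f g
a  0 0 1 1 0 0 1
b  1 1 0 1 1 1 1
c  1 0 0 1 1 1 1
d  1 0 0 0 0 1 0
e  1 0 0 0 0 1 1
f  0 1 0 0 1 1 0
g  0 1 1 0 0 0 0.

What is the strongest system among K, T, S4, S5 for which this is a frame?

Reflexive (axiom T): no — a is not related to itself.
Transitive (axiom 4): no — a R c and c R e, but not a R e.
Euclidean (axiom 5): no — a R d and a R c, but not d R c.
So F validates K; T would additionally require R to be reflexive. The strongest is K.

K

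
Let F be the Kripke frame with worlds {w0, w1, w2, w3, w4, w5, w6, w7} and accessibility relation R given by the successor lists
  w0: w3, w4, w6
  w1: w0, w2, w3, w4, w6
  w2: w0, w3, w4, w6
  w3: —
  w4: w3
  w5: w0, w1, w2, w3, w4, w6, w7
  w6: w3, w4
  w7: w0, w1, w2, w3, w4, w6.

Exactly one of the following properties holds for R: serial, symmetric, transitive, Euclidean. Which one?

transitive

Serial: no — w3 has no R-successor.
Symmetric: no — w0 R w3 but not w3 R w0.
Transitive: yes — every two-step R-path is closed by a direct edge.
Euclidean: no — w0 R w3 and w0 R w4, but not w3 R w4.
Only transitive holds.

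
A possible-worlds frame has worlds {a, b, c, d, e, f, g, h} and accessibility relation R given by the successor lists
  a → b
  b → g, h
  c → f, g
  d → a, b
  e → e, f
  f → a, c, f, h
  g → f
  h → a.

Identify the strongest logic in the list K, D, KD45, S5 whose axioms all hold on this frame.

Serial (axiom D): yes — every world has a successor (e.g. a R b).
Euclidean (axiom 5): no — b R g and b R h, but not g R h.
Transitive (axiom 4): no — a R b and b R g, but not a R g.
Reflexive (axiom T): no — a is not related to itself.
So F validates K, D; KD45 would additionally require R to be Euclidean and transitive. The strongest is D.

D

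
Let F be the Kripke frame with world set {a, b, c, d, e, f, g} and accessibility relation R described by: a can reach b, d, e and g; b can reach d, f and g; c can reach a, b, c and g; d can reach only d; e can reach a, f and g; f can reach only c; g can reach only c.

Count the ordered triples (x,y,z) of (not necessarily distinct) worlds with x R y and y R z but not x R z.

21

Enumerating: (a,b,f), (a,e,a), (a,e,f), (a,g,c), (b,f,c), (b,g,c), (c,a,d), (c,a,e), (c,b,d), (c,b,f), (e,a,b), (e,a,d), … and 9 more.
Total: 21.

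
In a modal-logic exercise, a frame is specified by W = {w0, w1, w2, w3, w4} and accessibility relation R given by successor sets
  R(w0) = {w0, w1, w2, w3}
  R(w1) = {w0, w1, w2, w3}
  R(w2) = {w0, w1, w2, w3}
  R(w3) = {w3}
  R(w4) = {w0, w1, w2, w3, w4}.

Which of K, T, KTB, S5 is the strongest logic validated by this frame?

Reflexive (axiom T): yes — every world is R-related to itself.
Symmetric (axiom B): no — w0 R w3 but not w3 R w0.
Euclidean (axiom 5): no — w0 R w3 and w0 R w1, but not w3 R w1.
So F validates K, T; KTB would additionally require R to be symmetric. The strongest is T.

T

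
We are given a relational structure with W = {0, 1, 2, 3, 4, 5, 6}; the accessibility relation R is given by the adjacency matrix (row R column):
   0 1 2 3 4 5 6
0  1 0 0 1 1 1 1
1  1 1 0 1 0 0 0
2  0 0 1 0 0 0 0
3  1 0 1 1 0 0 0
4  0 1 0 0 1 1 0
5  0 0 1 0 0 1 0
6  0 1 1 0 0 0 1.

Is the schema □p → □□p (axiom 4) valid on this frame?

Axiom 4 corresponds to the accessibility relation being transitive.
Transitive: no — 0 R 3 and 3 R 2, but not 0 R 2.

No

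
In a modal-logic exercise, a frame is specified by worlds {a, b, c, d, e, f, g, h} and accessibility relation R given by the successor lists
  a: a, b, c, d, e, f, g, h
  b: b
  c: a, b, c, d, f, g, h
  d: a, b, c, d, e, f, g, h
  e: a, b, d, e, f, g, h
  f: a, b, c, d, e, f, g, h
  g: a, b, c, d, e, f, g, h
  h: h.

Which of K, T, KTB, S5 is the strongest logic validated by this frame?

Reflexive (axiom T): yes — every world is R-related to itself.
Symmetric (axiom B): no — a R b but not b R a.
Euclidean (axiom 5): no — a R b and a R c, but not b R c.
So F validates K, T; KTB would additionally require R to be symmetric. The strongest is T.

T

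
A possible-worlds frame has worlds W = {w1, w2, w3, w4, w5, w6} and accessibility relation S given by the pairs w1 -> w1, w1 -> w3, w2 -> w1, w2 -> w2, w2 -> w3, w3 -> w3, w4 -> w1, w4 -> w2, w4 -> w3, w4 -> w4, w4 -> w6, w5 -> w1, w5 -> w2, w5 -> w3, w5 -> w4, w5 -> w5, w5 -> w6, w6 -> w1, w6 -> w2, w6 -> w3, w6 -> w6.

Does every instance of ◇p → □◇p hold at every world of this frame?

Axiom 5 corresponds to the accessibility relation being Euclidean.
Euclidean: no — w2 S w3 and w2 S w1, but not w3 S w1.

No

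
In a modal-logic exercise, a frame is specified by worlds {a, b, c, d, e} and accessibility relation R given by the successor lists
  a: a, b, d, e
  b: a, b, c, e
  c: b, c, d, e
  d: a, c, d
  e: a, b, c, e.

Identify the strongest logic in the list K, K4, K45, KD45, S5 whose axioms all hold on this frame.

Transitive (axiom 4): no — a R b and b R c, but not a R c.
Euclidean (axiom 5): no — a R b and a R d, but not b R d.
Serial (axiom D): yes — every world has a successor (e.g. a R a).
Reflexive (axiom T): yes — every world is R-related to itself.
So F validates K; K4 would additionally require R to be transitive. The strongest is K.

K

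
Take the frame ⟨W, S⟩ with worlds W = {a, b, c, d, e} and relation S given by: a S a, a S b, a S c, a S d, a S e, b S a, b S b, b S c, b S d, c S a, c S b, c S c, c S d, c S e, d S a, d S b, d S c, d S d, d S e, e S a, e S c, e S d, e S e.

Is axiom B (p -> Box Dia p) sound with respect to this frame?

Yes

The schema B characterises exactly the symmetric frames.
Symmetric: yes — every pair in S has its reverse in S.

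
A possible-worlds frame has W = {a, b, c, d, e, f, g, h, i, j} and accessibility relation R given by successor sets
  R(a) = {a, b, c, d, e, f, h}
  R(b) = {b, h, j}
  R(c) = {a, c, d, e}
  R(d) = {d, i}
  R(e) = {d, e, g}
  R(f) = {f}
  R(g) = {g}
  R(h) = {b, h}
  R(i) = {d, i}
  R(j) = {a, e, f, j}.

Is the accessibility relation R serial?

Yes

Serial: yes — every world has a successor (e.g. a R a).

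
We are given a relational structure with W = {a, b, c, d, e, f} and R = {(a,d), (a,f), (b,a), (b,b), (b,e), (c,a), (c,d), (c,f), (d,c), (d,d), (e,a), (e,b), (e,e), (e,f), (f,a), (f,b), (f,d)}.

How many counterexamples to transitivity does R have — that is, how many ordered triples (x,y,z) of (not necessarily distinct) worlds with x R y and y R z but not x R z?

Enumerating: (a,d,c), (a,f,a), (a,f,b), (b,a,d), (b,a,f), (b,e,f), (c,d,c), (c,f,b), (d,c,a), (d,c,f), (e,a,d), (e,f,d), (f,a,f), (f,b,e), (f,d,c).

15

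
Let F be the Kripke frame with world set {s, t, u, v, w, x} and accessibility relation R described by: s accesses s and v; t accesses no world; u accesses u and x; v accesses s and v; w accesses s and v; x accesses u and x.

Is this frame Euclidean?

Euclidean: yes — any two successors of a common world are R-related.

Yes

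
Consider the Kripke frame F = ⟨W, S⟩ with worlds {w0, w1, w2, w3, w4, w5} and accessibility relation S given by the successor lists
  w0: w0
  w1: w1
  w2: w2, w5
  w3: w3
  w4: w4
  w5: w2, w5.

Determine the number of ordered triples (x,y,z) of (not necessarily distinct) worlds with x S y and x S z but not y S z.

0

S is Euclidean; there are no such tuples.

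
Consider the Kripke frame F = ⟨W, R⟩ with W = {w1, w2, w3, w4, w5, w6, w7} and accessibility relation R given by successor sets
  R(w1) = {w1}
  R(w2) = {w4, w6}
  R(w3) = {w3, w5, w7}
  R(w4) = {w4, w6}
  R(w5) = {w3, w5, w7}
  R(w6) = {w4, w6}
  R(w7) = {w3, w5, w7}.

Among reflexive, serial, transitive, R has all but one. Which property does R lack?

reflexive

Reflexive: no — w2 is not related to itself.
Serial: yes — every world has a successor (e.g. w1 R w1).
Transitive: yes — every two-step R-path is closed by a direct edge.
Only reflexive fails.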